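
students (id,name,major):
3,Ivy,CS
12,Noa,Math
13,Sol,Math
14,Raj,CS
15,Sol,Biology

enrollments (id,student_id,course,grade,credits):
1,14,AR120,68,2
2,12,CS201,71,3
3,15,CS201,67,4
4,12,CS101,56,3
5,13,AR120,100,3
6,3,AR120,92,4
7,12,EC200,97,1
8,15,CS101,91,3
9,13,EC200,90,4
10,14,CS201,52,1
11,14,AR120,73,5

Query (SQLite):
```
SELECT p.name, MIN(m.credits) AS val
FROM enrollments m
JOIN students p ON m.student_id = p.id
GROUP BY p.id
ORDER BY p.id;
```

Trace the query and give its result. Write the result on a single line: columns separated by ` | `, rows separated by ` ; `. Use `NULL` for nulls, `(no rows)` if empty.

Ivy | 4 ; Noa | 1 ; Sol | 3 ; Raj | 1 ; Sol | 3

Join each enrollments row to its students via student_id.
Group joined rows by students.id; compute MIN(m.credits) per group.
  3: ids {6} → MIN(m.credits)=4
  12: ids {2, 4, 7} → MIN(m.credits)=1
  13: ids {5, 9} → MIN(m.credits)=3
  14: ids {1, 10, 11} → MIN(m.credits)=1
  15: ids {3, 8} → MIN(m.credits)=3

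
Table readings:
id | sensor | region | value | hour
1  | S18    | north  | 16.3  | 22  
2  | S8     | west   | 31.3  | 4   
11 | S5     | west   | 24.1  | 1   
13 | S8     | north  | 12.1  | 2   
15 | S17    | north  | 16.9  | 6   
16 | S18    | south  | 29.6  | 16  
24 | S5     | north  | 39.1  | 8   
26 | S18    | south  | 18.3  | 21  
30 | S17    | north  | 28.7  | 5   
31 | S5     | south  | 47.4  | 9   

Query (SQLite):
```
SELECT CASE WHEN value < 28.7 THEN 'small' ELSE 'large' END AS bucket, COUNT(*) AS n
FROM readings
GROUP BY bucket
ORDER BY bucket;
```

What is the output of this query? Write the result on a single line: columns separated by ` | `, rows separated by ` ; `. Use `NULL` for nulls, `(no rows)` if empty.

large | 5 ; small | 5

Bucket rows by value < 28.7 → 'small' else 'large'; count each bucket.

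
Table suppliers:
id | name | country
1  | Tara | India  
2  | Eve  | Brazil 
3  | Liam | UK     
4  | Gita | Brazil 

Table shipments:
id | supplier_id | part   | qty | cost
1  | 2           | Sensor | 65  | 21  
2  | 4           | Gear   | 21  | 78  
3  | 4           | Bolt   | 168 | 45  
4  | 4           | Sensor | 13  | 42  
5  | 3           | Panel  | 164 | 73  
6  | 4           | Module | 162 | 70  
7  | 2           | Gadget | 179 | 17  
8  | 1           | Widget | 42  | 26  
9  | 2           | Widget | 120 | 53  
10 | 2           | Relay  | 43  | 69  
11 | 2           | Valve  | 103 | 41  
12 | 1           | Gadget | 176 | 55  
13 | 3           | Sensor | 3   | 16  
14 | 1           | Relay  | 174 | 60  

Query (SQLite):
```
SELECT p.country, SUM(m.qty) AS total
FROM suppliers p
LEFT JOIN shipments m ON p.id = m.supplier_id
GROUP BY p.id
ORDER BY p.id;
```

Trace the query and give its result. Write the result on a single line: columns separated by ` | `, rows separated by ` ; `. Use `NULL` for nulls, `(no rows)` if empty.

India | 392 ; Brazil | 510 ; UK | 167 ; Brazil | 364

LEFT JOIN keeps every suppliers row; unmatched ones get NULL for shipments columns.
Group by suppliers.id and compute SUM(m.qty). SUM over an all-NULL group is NULL.
  1: ids {8, 12, 14} → SUM(m.qty)=392
  2: ids {1, 7, 9, 10, 11} → SUM(m.qty)=510
  3: ids {5, 13} → SUM(m.qty)=167
  4: ids {2, 3, 4, 6} → SUM(m.qty)=364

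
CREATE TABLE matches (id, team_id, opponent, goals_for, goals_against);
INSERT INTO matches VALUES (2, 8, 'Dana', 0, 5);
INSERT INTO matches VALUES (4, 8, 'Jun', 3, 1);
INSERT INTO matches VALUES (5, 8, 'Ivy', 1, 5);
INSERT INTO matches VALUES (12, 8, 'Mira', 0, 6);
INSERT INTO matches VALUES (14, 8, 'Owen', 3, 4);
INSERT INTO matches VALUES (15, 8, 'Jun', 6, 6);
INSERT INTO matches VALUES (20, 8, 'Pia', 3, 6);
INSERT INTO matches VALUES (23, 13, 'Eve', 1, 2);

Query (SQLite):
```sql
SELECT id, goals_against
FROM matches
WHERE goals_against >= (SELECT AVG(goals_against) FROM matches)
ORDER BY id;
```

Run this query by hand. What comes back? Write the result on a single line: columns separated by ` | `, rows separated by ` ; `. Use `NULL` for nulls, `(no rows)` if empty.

2 | 5 ; 5 | 5 ; 12 | 6 ; 15 | 6 ; 20 | 6

Scalar subquery: AVG(goals_against) over all matches rows = 4.375.
Keep rows where goals_against >= that value.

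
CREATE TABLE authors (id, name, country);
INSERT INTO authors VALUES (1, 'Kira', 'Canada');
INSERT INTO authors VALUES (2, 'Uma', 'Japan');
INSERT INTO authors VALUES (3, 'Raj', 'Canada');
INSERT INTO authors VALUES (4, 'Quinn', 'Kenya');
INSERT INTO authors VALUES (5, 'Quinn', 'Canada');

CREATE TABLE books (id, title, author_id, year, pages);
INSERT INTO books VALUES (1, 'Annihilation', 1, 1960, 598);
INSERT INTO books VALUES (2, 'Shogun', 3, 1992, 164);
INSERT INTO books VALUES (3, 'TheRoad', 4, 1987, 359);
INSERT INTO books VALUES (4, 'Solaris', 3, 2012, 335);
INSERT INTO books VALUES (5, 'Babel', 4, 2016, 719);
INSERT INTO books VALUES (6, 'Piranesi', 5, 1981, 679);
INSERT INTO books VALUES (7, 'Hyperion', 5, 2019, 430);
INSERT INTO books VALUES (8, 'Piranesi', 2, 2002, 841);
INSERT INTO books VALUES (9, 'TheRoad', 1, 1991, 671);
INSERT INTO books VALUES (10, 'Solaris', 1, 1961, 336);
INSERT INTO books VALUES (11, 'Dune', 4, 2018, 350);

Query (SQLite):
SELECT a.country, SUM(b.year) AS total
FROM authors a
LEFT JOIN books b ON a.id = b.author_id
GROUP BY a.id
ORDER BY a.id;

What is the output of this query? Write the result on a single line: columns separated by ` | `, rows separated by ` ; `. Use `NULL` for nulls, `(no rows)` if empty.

Canada | 5912 ; Japan | 2002 ; Canada | 4004 ; Kenya | 6021 ; Canada | 4000

LEFT JOIN keeps every authors row; unmatched ones get NULL for books columns.
Group by authors.id and compute SUM(b.year). SUM over an all-NULL group is NULL.
  1: ids {1, 9, 10} → SUM(b.year)=5912
  2: ids {8} → SUM(b.year)=2002
  3: ids {2, 4} → SUM(b.year)=4004
  4: ids {3, 5, 11} → SUM(b.year)=6021
  5: ids {6, 7} → SUM(b.year)=4000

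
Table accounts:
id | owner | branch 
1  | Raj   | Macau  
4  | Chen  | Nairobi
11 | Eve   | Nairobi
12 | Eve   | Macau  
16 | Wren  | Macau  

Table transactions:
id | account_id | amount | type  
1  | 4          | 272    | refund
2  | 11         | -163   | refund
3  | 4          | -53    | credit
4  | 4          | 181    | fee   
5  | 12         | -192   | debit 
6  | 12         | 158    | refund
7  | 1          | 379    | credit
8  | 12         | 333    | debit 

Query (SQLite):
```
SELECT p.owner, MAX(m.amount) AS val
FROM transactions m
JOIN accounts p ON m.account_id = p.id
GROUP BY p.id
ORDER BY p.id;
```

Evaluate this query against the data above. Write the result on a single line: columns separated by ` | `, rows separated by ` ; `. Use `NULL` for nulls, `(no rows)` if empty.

Raj | 379 ; Chen | 272 ; Eve | -163 ; Eve | 333

Join each transactions row to its accounts via account_id.
Group joined rows by accounts.id; compute MAX(m.amount) per group.
  1: ids {7} → MAX(m.amount)=379
  4: ids {1, 3, 4} → MAX(m.amount)=272
  11: ids {2} → MAX(m.amount)=-163
  12: ids {5, 6, 8} → MAX(m.amount)=333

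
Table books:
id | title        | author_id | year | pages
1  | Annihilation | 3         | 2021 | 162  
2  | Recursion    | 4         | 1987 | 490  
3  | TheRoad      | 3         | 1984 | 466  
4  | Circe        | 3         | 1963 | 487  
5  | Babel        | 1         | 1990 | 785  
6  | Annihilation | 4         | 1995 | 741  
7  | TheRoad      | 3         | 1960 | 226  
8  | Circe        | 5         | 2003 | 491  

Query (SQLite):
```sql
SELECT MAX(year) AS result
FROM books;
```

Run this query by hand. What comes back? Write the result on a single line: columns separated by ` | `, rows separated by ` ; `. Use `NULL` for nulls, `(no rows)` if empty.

All year values: [2021, 1987, 1984, 1963, 1990, 1995, 1960, 2003].
MAX of non-NULL values = 2021.

2021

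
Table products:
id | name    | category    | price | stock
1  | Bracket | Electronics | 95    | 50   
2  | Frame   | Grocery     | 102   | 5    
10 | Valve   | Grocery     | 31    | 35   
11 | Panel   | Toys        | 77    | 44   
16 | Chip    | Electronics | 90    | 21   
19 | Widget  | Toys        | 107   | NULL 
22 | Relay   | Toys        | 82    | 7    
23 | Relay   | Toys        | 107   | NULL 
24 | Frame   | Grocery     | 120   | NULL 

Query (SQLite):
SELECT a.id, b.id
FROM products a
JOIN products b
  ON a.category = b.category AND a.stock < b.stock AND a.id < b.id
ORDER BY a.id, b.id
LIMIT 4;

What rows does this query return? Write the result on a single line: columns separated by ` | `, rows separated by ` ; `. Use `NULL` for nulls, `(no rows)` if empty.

2 | 10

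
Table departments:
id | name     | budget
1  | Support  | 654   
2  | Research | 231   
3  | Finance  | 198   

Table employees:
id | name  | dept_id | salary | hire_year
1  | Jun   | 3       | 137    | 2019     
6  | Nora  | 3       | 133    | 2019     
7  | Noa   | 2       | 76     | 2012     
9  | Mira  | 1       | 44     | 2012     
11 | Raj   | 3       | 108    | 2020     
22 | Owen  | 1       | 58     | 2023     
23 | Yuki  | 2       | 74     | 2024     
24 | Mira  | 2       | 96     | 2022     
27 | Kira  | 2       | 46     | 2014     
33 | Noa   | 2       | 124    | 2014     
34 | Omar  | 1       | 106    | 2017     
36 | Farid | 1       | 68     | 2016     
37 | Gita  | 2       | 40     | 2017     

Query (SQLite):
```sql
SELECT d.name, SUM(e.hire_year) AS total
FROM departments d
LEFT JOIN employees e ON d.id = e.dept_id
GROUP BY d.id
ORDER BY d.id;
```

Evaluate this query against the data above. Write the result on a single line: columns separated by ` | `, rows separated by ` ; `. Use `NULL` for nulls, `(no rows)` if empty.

Support | 8068 ; Research | 12103 ; Finance | 6058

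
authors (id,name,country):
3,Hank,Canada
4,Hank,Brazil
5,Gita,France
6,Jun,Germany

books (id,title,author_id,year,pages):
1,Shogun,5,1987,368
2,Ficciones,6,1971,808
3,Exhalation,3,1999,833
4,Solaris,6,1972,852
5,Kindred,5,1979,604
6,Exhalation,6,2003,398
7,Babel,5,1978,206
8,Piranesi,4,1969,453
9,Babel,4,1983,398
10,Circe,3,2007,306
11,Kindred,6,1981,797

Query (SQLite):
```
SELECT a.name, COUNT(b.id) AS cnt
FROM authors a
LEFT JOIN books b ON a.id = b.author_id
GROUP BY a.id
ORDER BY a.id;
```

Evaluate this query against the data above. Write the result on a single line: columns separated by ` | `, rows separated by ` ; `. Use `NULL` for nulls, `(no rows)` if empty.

Hank | 2 ; Hank | 2 ; Gita | 3 ; Jun | 4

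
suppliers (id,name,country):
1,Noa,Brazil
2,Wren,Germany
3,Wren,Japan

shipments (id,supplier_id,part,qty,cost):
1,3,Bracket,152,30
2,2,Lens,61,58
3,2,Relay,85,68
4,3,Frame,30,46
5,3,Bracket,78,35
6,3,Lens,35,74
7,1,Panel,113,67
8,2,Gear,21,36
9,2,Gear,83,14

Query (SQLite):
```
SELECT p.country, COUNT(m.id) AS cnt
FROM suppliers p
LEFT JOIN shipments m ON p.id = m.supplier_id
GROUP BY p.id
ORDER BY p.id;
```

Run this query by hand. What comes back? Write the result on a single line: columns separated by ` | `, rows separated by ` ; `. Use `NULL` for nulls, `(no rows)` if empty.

Brazil | 1 ; Germany | 4 ; Japan | 4

LEFT JOIN keeps every suppliers row; unmatched ones get NULL for shipments columns.
Group by suppliers.id and compute COUNT(m.id). COUNT(col) of an all-NULL group is 0.
  1: ids {7} → COUNT(m.id)=1
  2: ids {2, 3, 8, 9} → COUNT(m.id)=4
  3: ids {1, 4, 5, 6} → COUNT(m.id)=4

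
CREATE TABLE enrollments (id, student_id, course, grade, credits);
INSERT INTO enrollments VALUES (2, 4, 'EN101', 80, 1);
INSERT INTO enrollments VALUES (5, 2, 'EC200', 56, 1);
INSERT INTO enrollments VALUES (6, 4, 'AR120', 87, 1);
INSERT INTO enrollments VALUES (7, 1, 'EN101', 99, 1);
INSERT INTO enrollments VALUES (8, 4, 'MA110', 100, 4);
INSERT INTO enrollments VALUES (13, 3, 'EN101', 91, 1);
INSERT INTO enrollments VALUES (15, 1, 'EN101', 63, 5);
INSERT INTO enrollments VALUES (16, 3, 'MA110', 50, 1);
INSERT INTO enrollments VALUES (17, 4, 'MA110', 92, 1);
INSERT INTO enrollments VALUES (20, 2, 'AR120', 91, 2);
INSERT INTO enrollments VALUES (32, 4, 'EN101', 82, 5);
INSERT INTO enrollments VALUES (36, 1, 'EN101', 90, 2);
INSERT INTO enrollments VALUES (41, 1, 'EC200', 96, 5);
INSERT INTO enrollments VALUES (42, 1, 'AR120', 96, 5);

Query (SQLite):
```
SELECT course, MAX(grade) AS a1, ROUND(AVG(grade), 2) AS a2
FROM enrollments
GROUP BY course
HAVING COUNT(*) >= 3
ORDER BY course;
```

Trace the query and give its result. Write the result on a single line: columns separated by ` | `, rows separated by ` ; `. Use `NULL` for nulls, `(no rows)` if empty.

AR120 | 96 | 91.33 ; EN101 | 99 | 84.17 ; MA110 | 100 | 80.67

Group enrollments by course.
Per group compute: MAX(grade), ROUND(AVG(grade), 2).
HAVING: drop groups with fewer than 3 rows.
  AR120: ids {6, 20, 42} → MAX(grade)=96, ROUND(AVG(grade), 2)=91.33
  EC200: ids {5, 41} → MAX(grade)=96, ROUND(AVG(grade), 2)=76
  EN101: ids {2, 7, 13, 15, 32, 36} → MAX(grade)=99, ROUND(AVG(grade), 2)=84.17
  MA110: ids {8, 16, 17} → MAX(grade)=100, ROUND(AVG(grade), 2)=80.67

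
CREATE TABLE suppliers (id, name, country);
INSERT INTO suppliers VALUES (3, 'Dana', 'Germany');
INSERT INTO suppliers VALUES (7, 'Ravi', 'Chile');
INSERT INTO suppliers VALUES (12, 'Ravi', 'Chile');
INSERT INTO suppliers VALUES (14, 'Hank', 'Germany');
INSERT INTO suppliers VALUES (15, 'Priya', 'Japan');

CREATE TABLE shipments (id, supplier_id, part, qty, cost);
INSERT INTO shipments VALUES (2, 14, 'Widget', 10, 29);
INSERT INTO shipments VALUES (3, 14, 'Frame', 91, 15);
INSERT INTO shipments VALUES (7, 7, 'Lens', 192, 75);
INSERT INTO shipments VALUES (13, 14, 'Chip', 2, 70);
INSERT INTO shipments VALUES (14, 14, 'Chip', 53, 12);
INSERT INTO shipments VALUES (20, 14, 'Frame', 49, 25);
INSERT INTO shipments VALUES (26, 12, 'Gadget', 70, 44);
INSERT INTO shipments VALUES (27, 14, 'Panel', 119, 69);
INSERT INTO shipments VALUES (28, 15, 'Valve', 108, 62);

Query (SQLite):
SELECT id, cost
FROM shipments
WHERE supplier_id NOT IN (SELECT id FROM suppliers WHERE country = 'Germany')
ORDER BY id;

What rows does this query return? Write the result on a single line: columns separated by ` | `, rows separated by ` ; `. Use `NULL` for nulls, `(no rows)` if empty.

7 | 75 ; 26 | 44 ; 28 | 62

Inner query: suppliers.id where country = 'Germany'.
Outer: keep shipments rows whose supplier_id is not in that set.
Inner query → {3, 14}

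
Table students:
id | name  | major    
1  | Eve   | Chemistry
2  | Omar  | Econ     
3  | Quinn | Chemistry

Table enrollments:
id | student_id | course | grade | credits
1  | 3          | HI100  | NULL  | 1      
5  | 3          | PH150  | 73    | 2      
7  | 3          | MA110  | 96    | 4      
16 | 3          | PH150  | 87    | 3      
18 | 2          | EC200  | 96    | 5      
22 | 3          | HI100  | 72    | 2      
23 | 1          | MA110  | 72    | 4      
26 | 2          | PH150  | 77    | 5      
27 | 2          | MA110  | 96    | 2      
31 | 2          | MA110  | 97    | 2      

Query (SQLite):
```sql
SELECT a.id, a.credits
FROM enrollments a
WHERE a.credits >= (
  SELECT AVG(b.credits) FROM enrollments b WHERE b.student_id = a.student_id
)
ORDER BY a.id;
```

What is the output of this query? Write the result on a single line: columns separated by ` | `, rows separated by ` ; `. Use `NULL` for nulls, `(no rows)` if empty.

7 | 4 ; 16 | 3 ; 18 | 5 ; 23 | 4 ; 26 | 5

For each enrollments row a, compute AVG(credits) over rows sharing a.student_id.
Keep row a if a.credits >= that per-group AVG.
  student_id=1: AVG(credits) = 4.0
  student_id=2: AVG(credits) = 3.5
  student_id=3: AVG(credits) = 2.4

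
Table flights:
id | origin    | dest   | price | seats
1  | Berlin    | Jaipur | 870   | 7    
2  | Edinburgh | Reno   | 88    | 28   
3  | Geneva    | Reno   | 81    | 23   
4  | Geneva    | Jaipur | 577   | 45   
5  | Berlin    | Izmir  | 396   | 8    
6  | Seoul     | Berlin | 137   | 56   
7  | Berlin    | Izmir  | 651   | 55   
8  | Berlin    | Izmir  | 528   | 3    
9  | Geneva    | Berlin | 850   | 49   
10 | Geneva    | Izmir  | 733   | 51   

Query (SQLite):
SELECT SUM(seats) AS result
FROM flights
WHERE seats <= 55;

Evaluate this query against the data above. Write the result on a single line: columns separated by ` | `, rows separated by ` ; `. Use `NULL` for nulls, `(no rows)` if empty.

269

Rows where seats <= 55 → seats values: [7, 28, 23, 45, 8, 55, 3, 49, 51].
SUM of non-NULL values = 269.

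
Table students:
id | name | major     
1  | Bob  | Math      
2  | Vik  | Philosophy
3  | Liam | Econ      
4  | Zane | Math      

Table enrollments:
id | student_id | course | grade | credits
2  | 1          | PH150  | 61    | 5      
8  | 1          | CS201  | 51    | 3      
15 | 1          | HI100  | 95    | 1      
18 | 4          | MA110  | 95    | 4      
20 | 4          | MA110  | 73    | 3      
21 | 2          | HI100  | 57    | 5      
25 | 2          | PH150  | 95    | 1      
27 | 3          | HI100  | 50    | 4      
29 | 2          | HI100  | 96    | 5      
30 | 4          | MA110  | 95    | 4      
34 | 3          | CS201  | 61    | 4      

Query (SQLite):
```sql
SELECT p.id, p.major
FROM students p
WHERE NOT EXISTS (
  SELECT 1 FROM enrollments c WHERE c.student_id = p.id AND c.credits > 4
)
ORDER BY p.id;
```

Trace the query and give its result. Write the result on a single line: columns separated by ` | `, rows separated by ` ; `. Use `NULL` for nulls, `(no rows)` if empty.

3 | Econ ; 4 | Math

For each students row, check whether any enrollments with matching student_id has credits > 4.
Keep rows where that is false.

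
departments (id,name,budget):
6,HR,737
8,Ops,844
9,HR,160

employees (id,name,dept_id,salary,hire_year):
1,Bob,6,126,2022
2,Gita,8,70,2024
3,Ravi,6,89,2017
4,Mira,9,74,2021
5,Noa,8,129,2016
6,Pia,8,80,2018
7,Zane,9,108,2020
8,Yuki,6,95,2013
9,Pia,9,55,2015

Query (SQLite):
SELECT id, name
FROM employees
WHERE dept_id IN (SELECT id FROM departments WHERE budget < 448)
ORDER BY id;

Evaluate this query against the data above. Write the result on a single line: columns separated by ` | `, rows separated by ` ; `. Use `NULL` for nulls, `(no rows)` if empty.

Inner query: departments.id where budget < 448.
Outer: keep employees rows whose dept_id is in that set.
Inner query → {9}

4 | Mira ; 7 | Zane ; 9 | Pia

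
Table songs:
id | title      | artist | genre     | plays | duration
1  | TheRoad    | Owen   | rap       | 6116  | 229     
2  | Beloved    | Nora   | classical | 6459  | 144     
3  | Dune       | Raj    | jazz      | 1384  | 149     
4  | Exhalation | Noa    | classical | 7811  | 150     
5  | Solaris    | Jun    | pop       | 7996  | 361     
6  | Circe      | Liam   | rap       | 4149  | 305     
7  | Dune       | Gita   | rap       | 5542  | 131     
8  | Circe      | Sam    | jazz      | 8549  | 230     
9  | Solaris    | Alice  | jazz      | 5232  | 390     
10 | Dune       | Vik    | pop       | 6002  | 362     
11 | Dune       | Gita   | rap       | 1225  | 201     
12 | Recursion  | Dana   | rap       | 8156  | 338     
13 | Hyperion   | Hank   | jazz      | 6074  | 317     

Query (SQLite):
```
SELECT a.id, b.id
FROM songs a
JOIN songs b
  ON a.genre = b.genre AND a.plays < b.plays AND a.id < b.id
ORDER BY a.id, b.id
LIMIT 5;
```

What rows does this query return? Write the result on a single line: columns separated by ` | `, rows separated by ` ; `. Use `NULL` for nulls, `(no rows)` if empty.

1 | 12 ; 2 | 4 ; 3 | 8 ; 3 | 9 ; 3 | 13

Pairs (a,b) with same genre, a.plays < b.plays, a.id < b.id.
genre groups: classical:{2,4} jazz:{3,8,9,13} pop:{5,10} rap:{1,6,7,11,12}
Ordered by (a.id, b.id); first 5.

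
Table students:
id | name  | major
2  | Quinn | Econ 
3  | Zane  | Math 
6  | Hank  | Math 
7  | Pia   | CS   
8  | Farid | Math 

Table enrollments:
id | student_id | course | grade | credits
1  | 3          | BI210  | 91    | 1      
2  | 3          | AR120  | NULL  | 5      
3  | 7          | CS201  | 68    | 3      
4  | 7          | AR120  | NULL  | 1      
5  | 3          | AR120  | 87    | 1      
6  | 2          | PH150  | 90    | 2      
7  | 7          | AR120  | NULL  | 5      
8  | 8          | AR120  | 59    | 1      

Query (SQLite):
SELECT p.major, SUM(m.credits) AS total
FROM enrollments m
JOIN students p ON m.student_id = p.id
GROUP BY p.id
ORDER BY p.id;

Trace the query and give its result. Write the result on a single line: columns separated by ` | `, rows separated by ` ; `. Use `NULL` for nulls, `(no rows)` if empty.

Join each enrollments row to its students via student_id.
Group joined rows by students.id; compute SUM(m.credits) per group.
  2: ids {6} → SUM(m.credits)=2
  3: ids {1, 2, 5} → SUM(m.credits)=7
  7: ids {3, 4, 7} → SUM(m.credits)=9
  8: ids {8} → SUM(m.credits)=1

Econ | 2 ; Math | 7 ; CS | 9 ; Math | 1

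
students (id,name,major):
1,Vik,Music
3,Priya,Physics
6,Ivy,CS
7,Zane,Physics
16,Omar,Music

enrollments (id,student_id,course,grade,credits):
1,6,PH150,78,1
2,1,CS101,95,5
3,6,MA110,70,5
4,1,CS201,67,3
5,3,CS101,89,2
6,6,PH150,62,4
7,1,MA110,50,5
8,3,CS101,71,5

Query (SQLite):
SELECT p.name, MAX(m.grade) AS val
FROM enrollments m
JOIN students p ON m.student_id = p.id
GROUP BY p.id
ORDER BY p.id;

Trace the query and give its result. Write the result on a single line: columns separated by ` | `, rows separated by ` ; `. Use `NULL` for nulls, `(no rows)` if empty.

Join each enrollments row to its students via student_id.
Group joined rows by students.id; compute MAX(m.grade) per group.
  1: ids {2, 4, 7} → MAX(m.grade)=95
  3: ids {5, 8} → MAX(m.grade)=89
  6: ids {1, 3, 6} → MAX(m.grade)=78

Vik | 95 ; Priya | 89 ; Ivy | 78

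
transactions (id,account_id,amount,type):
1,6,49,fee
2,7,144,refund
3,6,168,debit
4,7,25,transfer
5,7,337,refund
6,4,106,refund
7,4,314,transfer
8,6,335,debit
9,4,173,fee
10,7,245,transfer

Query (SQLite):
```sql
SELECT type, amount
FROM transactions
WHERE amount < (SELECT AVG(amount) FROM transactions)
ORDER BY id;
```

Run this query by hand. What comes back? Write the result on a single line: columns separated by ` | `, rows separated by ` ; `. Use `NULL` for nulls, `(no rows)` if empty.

fee | 49 ; refund | 144 ; debit | 168 ; transfer | 25 ; refund | 106 ; fee | 173

Scalar subquery: AVG(amount) over all transactions rows = 189.6.
Keep rows where amount < that value.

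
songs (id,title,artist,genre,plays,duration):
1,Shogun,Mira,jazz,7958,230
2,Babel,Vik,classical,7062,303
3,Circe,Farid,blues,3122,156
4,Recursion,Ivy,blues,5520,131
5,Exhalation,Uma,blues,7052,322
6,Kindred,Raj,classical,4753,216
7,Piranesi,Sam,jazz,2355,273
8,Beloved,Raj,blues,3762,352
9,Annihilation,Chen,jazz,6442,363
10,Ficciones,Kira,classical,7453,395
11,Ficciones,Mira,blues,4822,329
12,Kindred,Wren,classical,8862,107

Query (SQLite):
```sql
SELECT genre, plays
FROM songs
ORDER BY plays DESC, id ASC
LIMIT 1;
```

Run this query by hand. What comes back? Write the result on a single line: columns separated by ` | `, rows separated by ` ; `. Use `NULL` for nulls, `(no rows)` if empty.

Sort by plays desc, tiebreak id asc: (8862, id=12), (7958, id=1), (7453, id=10), (7062, id=2) …. Take first 1.

classical | 8862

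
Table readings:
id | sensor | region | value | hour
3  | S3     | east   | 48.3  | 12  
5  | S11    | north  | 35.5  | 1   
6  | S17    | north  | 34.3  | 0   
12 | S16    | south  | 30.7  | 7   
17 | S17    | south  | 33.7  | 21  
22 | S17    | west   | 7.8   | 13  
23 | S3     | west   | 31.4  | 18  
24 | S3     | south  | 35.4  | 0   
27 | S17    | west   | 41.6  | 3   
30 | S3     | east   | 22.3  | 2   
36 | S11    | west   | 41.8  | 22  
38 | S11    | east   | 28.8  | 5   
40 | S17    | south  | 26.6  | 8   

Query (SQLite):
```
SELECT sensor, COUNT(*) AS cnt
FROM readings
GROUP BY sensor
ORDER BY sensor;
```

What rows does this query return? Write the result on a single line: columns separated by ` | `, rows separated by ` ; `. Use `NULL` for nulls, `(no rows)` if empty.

Partition readings by sensor; compute COUNT(*) within each group.
  S11: ids {5, 36, 38} → COUNT(*)=3
  S16: ids {12} → COUNT(*)=1
  S17: ids {6, 17, 22, 27, 40} → COUNT(*)=5
  S3: ids {3, 23, 24, 30} → COUNT(*)=4

S11 | 3 ; S16 | 1 ; S17 | 5 ; S3 | 4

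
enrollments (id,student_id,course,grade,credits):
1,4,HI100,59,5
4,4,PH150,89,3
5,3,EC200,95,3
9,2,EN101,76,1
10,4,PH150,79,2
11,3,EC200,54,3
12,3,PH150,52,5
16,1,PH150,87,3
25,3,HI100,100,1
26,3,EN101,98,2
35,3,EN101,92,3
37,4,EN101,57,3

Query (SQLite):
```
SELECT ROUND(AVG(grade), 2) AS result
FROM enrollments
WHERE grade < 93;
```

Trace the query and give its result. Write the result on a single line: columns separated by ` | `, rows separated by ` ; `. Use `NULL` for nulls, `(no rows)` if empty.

Rows where grade < 93 → grade values: [59, 89, 76, 79, 54, 52, 87, 92, 57].
AVG = 645 / 9 (rounded to 2 dp).

71.67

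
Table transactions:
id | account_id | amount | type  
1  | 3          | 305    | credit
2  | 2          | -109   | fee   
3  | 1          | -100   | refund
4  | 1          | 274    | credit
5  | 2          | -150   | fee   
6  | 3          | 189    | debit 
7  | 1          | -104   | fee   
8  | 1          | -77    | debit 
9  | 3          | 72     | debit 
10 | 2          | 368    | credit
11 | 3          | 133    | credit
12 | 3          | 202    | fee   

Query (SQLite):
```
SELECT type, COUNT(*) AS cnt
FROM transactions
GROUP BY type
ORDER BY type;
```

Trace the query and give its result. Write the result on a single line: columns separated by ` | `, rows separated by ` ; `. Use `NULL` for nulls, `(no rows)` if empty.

Partition transactions by type; compute COUNT(*) within each group.
  credit: ids {1, 4, 10, 11} → COUNT(*)=4
  debit: ids {6, 8, 9} → COUNT(*)=3
  fee: ids {2, 5, 7, 12} → COUNT(*)=4
  refund: ids {3} → COUNT(*)=1

credit | 4 ; debit | 3 ; fee | 4 ; refund | 1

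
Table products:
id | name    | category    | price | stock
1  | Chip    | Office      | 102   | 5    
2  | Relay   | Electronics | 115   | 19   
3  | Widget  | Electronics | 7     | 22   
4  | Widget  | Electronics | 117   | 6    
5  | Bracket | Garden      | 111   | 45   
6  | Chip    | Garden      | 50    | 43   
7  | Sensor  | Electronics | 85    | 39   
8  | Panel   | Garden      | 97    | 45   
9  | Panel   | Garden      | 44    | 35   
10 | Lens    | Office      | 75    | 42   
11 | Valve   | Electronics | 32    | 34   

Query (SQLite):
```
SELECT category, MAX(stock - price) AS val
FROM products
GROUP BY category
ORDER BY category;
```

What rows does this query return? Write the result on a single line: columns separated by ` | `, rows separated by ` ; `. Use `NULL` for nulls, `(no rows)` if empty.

Electronics | 15 ; Garden | -7 ; Office | -33

For each row compute stock - price.
Group by category; take MAX of the expression per group.
  Electronics: ids {2, 3, 4, 7, 11} → MAX(stock - price)=15
  Garden: ids {5, 6, 8, 9} → MAX(stock - price)=-7
  Office: ids {1, 10} → MAX(stock - price)=-33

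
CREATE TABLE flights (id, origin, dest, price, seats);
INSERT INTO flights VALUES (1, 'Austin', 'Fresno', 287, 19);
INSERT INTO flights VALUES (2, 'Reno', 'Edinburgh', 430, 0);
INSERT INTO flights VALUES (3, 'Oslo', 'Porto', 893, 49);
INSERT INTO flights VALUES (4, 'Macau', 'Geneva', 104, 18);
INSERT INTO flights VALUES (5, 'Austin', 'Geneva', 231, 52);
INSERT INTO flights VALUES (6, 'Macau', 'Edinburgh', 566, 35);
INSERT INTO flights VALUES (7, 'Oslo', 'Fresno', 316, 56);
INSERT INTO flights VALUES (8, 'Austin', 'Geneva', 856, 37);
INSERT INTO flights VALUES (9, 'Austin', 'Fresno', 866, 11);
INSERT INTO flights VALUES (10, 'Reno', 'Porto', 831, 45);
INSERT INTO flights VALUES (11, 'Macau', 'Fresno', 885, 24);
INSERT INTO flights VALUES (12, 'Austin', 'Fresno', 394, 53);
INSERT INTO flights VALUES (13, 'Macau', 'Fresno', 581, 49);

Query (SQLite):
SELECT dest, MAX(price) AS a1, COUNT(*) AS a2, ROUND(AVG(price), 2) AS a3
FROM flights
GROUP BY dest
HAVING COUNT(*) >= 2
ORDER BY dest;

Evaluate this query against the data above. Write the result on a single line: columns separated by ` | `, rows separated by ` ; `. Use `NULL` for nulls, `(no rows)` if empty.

Edinburgh | 566 | 2 | 498 ; Fresno | 885 | 6 | 554.83 ; Geneva | 856 | 3 | 397 ; Porto | 893 | 2 | 862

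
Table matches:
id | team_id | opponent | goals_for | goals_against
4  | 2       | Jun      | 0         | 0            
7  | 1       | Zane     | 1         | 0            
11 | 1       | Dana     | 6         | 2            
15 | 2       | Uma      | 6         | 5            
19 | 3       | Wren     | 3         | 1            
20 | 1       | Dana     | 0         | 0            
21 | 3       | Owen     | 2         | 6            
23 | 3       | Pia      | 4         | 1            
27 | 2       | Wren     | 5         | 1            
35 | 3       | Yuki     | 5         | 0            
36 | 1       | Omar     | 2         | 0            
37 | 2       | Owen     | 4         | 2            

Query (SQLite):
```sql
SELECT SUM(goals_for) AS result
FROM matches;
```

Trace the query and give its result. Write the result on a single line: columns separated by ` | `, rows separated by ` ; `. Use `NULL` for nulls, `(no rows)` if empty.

All goals_for values: [0, 1, 6, 6, 3, 0, 2, 4, 5, 5, 2, 4].
SUM of non-NULL values = 38.

38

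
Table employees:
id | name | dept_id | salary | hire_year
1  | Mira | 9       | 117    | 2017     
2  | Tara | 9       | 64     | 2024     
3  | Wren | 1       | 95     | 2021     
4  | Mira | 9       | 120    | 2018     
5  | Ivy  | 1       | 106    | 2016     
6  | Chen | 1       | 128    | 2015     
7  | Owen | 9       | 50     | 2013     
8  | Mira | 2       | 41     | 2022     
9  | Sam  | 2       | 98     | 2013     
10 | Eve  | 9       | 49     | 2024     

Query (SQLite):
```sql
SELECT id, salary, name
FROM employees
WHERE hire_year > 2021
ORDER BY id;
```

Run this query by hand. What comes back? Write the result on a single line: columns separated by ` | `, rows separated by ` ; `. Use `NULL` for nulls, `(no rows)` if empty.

2 | 64 | Tara ; 8 | 41 | Mira ; 10 | 49 | Eve

hire_year > 2021: ids {2, 8, 10}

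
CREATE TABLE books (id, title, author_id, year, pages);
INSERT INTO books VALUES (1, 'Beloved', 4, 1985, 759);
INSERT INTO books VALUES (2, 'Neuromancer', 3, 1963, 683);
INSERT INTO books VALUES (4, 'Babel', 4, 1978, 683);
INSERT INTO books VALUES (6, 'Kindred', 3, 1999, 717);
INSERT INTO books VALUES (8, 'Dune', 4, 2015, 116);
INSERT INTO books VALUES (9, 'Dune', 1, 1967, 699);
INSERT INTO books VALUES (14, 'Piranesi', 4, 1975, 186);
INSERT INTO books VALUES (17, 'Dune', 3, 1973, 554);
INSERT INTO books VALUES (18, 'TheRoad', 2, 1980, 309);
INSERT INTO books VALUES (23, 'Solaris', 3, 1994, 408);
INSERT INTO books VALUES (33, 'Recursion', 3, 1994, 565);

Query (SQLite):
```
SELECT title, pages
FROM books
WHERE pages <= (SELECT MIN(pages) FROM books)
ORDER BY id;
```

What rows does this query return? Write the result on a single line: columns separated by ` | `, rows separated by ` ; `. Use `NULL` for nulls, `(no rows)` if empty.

Scalar subquery: MIN(pages) over all books rows = 116.
Keep rows where pages <= that value.

Dune | 116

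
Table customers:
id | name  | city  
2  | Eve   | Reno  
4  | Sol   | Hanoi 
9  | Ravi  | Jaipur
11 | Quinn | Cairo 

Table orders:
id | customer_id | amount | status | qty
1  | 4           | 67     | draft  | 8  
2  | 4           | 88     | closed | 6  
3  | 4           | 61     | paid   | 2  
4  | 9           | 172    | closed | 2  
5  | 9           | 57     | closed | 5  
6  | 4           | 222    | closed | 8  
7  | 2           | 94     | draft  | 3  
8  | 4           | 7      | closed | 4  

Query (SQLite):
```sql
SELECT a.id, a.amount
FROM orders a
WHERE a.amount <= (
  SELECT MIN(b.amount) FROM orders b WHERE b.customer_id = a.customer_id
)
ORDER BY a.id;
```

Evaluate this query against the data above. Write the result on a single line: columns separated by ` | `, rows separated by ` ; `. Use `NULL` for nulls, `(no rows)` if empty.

5 | 57 ; 7 | 94 ; 8 | 7

For each orders row a, compute MIN(amount) over rows sharing a.customer_id.
Keep row a if a.amount <= that per-group MIN.
  customer_id=2: MIN(amount) = 94
  customer_id=4: MIN(amount) = 7
  customer_id=9: MIN(amount) = 57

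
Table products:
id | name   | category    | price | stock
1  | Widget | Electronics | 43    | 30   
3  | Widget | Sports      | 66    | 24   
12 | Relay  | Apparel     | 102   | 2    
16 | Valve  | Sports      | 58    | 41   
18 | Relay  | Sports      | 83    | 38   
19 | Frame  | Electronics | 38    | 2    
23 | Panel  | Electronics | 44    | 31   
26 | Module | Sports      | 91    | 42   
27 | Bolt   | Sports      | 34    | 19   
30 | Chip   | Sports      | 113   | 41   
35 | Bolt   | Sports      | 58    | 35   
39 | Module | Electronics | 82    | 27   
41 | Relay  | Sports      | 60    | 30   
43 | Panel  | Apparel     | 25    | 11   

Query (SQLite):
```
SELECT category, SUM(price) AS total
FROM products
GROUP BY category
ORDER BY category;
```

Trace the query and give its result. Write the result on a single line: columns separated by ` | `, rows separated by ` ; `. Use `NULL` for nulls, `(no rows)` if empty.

Apparel | 127 ; Electronics | 207 ; Sports | 563

Partition products by category; compute SUM(price) within each group.
  Apparel: ids {12, 43} → SUM(price)=127
  Electronics: ids {1, 19, 23, 39} → SUM(price)=207
  Sports: ids {3, 16, 18, 26, 27, 30, 35, 41} → SUM(price)=563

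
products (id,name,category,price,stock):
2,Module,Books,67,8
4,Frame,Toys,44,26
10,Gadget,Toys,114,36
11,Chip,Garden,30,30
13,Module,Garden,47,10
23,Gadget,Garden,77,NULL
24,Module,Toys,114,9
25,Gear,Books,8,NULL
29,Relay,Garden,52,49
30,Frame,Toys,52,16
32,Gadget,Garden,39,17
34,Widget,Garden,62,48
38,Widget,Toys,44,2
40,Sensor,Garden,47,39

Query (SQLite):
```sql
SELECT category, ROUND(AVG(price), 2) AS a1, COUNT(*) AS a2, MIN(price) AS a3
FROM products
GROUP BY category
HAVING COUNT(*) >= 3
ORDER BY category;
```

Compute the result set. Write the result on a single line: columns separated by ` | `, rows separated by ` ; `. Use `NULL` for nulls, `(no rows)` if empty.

Group products by category.
Per group compute: ROUND(AVG(price), 2), COUNT(*), MIN(price).
HAVING: drop groups with fewer than 3 rows.
  Books: ids {2, 25} → ROUND(AVG(price), 2)=37.5, COUNT(*)=2, MIN(price)=8
  Garden: ids {11, 13, 23, 29, 32, 34, 40} → ROUND(AVG(price), 2)=50.57, COUNT(*)=7, MIN(price)=30
  Toys: ids {4, 10, 24, 30, 38} → ROUND(AVG(price), 2)=73.6, COUNT(*)=5, MIN(price)=44

Garden | 50.57 | 7 | 30 ; Toys | 73.6 | 5 | 44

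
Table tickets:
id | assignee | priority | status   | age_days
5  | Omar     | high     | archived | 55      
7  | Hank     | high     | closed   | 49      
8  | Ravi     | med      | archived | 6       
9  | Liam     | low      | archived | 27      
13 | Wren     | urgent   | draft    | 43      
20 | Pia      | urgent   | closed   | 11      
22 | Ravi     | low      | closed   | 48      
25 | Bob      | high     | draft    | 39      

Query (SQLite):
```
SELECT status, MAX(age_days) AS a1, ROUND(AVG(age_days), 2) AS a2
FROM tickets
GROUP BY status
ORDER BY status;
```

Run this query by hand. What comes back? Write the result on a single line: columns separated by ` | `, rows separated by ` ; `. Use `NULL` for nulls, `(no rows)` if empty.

archived | 55 | 29.33 ; closed | 49 | 36 ; draft | 43 | 41

Group tickets by status.
Per group compute: MAX(age_days), ROUND(AVG(age_days), 2).
  archived: ids {5, 8, 9} → MAX(age_days)=55, ROUND(AVG(age_days), 2)=29.33
  closed: ids {7, 20, 22} → MAX(age_days)=49, ROUND(AVG(age_days), 2)=36
  draft: ids {13, 25} → MAX(age_days)=43, ROUND(AVG(age_days), 2)=41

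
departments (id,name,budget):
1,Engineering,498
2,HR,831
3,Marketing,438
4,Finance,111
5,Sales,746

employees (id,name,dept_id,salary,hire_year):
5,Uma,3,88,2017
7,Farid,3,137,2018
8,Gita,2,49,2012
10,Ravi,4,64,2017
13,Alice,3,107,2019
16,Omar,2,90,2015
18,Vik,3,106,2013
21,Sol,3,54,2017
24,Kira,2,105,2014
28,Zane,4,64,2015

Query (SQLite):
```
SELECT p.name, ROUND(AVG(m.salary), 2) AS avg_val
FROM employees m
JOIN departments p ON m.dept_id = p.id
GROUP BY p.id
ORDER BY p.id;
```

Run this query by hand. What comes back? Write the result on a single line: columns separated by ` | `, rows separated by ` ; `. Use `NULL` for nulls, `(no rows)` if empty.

HR | 81.33 ; Marketing | 98.4 ; Finance | 64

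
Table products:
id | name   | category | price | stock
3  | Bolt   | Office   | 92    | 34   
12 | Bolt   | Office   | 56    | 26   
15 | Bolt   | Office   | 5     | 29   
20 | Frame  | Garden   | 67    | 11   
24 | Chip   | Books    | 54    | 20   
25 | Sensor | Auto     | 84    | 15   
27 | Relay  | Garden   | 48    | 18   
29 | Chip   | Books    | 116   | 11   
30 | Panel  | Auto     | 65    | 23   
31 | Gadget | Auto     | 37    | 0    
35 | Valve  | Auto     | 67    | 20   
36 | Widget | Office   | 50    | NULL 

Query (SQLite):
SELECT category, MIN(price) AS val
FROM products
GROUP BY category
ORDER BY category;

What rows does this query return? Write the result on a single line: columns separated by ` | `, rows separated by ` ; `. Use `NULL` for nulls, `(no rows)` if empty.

Auto | 37 ; Books | 54 ; Garden | 48 ; Office | 5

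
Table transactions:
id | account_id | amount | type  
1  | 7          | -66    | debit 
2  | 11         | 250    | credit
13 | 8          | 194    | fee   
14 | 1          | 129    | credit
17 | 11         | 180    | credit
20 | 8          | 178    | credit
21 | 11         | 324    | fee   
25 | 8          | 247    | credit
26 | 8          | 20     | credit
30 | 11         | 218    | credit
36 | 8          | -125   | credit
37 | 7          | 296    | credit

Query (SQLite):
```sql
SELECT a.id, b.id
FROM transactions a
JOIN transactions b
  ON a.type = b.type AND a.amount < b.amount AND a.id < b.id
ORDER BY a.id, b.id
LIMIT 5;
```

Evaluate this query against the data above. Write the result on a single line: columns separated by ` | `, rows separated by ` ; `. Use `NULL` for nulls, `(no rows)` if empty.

Pairs (a,b) with same type, a.amount < b.amount, a.id < b.id.
type groups: credit:{2,14,17,20,25,26,30,36,37} debit:{1} fee:{13,21}
Ordered by (a.id, b.id); first 5.

2 | 37 ; 13 | 21 ; 14 | 17 ; 14 | 20 ; 14 | 25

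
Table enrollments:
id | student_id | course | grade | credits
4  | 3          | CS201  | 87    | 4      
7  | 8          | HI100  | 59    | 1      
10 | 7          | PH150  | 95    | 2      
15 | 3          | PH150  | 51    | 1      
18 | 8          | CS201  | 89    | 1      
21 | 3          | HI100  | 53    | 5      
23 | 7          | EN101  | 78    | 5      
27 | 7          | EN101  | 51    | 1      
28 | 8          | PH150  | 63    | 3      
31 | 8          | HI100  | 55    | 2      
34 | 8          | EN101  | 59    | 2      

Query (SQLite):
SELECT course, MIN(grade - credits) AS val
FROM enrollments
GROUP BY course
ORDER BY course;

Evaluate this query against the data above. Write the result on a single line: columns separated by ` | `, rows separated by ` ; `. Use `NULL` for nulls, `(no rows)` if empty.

For each row compute grade - credits.
Group by course; take MIN of the expression per group.
  CS201: ids {4, 18} → MIN(grade - credits)=83
  EN101: ids {23, 27, 34} → MIN(grade - credits)=50
  HI100: ids {7, 21, 31} → MIN(grade - credits)=48
  PH150: ids {10, 15, 28} → MIN(grade - credits)=50

CS201 | 83 ; EN101 | 50 ; HI100 | 48 ; PH150 | 50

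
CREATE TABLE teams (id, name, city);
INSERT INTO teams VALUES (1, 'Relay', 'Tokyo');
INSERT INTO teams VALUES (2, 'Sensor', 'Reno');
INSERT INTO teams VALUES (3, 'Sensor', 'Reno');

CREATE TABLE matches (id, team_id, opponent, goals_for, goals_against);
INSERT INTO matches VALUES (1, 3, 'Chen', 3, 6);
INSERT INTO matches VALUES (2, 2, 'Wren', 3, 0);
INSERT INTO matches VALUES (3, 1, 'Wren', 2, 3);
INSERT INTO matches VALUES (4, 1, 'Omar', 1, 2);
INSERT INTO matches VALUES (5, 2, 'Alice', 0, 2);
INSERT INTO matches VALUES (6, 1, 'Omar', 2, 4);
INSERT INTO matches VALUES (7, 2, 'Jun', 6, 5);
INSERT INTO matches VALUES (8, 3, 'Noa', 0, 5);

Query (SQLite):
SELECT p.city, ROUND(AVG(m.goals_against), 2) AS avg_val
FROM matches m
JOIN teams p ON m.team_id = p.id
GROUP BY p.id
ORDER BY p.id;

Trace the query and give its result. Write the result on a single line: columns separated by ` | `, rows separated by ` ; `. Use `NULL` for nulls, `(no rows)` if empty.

Tokyo | 3 ; Reno | 2.33 ; Reno | 5.5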